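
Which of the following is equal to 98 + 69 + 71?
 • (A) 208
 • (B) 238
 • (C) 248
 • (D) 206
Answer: B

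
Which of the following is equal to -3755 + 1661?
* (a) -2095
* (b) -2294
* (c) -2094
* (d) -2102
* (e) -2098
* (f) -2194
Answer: c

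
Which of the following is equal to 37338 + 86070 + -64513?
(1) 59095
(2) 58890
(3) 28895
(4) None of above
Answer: 4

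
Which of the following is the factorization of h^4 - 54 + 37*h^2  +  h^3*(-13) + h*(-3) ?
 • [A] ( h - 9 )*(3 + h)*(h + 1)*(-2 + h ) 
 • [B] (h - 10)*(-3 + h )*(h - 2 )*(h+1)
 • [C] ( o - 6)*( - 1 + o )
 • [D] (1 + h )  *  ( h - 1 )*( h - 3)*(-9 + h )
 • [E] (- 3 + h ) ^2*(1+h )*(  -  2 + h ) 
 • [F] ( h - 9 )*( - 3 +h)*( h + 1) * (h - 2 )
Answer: F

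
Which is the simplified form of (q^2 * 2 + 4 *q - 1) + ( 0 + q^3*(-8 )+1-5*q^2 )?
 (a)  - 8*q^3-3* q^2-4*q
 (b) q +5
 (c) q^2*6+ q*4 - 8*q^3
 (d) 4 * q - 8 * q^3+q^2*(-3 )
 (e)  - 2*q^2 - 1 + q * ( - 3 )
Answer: d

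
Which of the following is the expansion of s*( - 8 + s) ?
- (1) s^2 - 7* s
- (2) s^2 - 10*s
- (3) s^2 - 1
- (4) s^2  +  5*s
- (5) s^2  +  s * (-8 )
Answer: 5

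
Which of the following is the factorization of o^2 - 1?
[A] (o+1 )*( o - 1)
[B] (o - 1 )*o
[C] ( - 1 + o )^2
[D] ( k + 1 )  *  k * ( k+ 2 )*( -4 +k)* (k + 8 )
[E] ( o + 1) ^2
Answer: A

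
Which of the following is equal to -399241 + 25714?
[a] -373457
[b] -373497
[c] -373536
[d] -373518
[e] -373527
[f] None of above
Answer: e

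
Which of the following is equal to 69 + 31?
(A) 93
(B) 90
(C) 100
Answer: C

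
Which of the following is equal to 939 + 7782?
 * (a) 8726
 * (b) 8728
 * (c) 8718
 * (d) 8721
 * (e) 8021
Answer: d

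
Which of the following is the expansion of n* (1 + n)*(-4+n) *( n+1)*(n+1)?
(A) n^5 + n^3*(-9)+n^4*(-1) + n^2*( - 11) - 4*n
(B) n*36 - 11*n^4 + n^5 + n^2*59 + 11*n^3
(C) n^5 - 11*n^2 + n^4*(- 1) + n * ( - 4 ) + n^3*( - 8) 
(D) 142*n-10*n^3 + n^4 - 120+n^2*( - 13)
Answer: A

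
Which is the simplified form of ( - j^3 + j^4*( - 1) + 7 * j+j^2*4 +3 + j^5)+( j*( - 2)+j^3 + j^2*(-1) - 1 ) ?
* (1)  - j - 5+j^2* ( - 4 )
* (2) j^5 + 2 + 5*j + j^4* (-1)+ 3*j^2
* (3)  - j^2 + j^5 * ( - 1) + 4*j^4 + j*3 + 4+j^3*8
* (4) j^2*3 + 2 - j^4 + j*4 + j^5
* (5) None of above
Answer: 2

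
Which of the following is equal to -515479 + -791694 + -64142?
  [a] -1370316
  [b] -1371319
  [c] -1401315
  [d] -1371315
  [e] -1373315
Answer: d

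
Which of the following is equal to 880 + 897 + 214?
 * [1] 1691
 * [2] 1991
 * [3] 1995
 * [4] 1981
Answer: 2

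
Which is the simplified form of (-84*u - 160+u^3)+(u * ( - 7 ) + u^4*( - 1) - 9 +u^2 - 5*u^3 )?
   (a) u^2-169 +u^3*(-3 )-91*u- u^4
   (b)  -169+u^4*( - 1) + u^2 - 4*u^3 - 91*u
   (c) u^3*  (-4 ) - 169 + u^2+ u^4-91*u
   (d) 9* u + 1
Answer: b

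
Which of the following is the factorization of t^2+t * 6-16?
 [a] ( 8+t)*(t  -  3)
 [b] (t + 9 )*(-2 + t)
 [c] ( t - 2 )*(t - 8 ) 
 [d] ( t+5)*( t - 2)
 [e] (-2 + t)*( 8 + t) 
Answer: e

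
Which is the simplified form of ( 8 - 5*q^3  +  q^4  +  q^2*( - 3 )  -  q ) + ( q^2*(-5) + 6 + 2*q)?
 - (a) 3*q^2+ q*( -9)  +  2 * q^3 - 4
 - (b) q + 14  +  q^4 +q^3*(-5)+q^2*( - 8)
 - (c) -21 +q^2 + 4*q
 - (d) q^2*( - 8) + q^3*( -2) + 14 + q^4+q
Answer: b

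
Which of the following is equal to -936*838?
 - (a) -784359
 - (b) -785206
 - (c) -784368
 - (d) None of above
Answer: c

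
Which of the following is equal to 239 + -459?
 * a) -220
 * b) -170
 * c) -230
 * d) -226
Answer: a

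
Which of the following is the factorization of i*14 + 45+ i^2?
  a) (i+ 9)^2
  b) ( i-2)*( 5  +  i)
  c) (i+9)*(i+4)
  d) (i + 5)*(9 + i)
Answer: d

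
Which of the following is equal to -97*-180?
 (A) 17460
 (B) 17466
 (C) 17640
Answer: A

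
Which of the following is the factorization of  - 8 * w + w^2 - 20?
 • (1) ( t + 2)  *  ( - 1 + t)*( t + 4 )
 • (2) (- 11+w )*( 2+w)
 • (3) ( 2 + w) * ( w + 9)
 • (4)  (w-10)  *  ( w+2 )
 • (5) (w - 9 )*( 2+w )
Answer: 4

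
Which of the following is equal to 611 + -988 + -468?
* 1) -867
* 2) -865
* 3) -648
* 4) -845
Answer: 4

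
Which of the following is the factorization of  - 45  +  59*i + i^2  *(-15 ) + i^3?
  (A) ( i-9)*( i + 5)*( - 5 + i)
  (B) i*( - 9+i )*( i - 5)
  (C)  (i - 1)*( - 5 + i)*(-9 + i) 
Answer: C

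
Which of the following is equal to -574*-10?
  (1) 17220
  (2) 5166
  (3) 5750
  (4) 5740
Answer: 4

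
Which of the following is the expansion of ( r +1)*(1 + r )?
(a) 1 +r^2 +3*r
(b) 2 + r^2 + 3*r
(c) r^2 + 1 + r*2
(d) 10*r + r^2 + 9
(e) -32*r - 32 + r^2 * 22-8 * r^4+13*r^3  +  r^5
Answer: c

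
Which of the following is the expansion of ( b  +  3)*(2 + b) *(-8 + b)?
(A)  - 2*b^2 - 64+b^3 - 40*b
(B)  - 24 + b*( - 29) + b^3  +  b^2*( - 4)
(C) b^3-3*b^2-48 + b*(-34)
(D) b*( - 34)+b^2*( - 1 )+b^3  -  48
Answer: C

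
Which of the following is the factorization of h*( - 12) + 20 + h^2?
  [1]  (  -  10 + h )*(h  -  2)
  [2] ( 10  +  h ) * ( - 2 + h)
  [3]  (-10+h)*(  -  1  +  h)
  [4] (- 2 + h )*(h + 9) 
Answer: 1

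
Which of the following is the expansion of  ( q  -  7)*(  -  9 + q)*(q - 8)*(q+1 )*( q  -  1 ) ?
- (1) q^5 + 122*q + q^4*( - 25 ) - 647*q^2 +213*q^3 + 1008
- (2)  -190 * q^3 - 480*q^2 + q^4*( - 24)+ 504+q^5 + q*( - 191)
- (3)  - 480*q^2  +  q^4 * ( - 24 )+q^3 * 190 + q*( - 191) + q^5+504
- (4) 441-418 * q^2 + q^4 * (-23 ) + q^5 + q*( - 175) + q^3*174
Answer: 3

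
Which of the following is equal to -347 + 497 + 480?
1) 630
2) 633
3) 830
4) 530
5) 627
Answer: 1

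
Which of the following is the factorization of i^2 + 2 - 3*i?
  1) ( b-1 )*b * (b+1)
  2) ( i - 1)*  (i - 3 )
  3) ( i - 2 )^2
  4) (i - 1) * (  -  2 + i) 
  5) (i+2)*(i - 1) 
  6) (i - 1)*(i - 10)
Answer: 4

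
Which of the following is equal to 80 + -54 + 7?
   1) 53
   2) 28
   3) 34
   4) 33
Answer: 4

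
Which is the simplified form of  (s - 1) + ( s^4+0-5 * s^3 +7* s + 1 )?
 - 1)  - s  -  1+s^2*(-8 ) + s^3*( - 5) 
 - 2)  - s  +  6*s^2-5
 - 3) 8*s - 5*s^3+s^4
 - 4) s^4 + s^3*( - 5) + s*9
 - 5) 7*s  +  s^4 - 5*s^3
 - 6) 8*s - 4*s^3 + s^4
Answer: 3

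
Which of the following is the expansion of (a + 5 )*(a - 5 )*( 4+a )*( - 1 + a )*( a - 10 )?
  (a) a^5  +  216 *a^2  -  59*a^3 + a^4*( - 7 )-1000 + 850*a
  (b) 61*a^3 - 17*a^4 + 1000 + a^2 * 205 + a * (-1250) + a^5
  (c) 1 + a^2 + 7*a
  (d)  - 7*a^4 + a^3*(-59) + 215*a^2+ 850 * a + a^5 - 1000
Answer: d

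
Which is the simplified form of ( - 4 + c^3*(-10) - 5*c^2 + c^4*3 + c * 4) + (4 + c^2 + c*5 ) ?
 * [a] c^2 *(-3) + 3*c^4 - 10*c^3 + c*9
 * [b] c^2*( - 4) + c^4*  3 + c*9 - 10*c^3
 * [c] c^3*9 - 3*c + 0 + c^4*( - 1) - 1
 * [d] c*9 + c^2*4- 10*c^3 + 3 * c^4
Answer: b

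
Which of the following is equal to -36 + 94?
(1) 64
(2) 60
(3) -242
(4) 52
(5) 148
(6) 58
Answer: 6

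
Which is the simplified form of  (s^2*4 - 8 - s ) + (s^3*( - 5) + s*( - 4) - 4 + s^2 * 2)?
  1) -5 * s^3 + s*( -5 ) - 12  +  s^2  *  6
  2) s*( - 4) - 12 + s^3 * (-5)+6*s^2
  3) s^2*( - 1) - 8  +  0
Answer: 1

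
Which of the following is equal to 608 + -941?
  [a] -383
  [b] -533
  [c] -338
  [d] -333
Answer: d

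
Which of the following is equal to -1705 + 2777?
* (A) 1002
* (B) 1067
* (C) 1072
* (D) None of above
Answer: C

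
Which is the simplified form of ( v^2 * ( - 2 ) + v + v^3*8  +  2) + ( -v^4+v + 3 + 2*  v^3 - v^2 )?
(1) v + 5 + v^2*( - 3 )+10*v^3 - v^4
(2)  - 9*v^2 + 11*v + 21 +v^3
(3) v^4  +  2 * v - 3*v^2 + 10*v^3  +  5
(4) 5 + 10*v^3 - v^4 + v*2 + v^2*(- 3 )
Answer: 4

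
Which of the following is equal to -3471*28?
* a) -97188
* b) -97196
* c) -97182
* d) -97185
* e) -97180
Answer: a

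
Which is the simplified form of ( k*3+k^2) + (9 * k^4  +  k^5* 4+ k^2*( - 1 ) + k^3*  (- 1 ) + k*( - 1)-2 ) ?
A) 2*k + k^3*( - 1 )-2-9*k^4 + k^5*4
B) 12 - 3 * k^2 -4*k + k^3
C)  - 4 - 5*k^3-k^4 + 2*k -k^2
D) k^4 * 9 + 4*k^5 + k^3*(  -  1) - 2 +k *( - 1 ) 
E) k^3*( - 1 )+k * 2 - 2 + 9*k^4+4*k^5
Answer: E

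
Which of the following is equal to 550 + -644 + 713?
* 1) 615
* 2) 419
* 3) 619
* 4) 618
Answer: 3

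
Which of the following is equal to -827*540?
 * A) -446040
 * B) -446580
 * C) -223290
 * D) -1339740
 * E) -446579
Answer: B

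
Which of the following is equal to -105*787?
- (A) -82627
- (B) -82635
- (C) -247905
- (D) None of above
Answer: B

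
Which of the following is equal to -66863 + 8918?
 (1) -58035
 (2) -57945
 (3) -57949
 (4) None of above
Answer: 2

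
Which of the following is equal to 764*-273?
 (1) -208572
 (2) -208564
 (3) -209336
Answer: 1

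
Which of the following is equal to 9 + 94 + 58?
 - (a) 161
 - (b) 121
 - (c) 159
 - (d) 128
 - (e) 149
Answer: a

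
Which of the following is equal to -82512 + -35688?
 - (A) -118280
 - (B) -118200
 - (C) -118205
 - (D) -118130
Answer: B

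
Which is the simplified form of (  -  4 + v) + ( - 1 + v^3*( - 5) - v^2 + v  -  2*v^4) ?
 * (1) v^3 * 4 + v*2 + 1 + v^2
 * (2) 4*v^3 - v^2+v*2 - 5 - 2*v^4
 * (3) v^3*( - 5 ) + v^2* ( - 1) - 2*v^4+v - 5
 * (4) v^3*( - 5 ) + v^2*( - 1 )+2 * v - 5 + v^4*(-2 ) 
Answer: 4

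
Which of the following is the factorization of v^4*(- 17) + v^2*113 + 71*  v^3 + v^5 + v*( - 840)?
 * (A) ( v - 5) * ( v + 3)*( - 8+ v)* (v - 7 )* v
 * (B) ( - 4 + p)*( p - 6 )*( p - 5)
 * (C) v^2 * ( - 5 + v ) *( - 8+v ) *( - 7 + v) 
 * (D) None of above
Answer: A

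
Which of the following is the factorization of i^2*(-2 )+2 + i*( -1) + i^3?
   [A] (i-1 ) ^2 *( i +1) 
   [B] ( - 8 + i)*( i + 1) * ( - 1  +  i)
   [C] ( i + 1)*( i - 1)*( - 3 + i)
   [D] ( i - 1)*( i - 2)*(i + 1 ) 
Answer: D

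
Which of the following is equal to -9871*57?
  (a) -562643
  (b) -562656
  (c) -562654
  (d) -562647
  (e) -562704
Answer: d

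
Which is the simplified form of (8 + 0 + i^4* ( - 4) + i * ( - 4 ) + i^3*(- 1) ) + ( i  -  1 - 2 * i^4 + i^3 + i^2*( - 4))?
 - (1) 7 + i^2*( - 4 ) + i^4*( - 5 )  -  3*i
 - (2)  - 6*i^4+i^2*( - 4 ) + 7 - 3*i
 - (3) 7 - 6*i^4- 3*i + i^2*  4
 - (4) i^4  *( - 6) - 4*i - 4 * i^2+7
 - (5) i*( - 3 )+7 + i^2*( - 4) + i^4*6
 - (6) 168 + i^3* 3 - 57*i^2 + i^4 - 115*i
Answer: 2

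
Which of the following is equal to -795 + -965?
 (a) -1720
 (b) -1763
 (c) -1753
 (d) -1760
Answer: d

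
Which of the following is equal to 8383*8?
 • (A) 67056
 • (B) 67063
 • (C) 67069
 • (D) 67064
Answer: D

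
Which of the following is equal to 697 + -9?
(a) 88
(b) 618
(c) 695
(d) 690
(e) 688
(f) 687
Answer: e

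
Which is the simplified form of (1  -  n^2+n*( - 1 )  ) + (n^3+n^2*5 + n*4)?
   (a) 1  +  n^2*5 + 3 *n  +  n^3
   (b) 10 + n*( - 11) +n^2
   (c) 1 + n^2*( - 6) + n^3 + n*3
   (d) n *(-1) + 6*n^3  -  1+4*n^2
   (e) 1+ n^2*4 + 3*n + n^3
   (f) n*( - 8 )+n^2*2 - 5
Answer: e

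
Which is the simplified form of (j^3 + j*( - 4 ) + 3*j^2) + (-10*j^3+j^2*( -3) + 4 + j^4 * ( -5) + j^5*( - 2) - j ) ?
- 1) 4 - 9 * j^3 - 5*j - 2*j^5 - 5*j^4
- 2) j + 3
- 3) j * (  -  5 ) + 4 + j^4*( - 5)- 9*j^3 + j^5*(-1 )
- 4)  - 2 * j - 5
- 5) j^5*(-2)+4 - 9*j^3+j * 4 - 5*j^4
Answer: 1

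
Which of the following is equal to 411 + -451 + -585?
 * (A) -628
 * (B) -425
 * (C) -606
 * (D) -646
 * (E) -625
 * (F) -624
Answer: E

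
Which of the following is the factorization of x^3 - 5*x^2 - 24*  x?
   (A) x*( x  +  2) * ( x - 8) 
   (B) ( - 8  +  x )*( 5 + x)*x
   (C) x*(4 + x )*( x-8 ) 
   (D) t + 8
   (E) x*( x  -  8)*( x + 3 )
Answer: E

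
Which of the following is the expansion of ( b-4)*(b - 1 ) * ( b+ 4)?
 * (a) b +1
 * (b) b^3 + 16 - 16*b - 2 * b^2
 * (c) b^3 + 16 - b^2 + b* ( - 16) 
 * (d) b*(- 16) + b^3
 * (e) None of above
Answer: c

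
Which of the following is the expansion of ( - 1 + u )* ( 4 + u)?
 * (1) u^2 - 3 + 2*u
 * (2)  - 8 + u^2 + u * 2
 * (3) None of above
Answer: 3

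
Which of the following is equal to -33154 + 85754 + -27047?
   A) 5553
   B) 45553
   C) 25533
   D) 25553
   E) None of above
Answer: D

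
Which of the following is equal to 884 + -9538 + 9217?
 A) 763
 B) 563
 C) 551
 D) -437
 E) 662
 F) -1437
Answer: B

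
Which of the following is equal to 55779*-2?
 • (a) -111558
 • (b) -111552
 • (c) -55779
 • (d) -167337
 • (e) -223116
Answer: a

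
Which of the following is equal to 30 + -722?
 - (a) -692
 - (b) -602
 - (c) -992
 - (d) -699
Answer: a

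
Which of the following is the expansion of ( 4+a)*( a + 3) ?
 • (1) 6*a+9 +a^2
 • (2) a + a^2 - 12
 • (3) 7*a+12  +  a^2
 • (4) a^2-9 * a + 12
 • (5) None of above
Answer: 3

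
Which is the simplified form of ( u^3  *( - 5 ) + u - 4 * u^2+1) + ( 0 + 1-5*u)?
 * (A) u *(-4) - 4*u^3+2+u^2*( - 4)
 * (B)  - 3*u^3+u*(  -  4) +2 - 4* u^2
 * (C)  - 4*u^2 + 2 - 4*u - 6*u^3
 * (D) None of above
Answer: D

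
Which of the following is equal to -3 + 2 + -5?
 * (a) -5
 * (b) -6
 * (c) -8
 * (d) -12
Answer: b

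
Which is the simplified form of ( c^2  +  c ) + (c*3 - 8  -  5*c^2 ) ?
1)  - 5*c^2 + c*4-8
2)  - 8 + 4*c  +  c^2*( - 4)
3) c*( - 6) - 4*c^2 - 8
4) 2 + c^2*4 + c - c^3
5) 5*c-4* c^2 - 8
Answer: 2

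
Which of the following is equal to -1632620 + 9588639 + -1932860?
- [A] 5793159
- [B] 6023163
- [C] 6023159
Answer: C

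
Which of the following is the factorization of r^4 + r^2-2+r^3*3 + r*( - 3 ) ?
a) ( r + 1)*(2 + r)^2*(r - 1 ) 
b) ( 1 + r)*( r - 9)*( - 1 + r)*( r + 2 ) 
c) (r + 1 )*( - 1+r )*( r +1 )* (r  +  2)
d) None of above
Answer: c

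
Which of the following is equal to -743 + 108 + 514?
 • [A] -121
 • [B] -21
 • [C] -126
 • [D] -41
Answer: A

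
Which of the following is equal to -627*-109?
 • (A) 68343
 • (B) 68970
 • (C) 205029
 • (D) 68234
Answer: A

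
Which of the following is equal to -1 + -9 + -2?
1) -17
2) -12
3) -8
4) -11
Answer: 2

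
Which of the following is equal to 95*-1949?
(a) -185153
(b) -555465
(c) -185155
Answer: c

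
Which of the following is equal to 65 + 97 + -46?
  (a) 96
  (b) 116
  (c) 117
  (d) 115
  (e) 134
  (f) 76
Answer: b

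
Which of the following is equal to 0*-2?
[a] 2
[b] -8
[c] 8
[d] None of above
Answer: d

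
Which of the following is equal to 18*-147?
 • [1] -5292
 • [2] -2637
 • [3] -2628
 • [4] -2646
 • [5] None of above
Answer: 4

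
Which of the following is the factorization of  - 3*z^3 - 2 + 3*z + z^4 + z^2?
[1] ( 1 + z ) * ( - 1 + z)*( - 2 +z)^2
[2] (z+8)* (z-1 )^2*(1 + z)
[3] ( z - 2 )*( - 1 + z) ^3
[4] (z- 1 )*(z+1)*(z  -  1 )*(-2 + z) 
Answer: 4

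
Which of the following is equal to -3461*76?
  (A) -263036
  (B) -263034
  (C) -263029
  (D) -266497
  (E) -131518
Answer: A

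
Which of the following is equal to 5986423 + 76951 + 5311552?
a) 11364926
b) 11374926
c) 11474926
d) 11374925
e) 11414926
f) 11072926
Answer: b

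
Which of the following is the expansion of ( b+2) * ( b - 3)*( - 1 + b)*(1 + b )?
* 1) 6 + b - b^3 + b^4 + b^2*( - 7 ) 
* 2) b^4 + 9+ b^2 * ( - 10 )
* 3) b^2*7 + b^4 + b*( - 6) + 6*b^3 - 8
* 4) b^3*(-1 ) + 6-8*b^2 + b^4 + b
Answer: 1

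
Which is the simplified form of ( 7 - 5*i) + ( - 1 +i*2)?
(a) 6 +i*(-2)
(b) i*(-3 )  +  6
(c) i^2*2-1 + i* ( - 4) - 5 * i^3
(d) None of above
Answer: b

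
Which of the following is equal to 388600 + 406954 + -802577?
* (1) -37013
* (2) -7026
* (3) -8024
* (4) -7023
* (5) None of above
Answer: 4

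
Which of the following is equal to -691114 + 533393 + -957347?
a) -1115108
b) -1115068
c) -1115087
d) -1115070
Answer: b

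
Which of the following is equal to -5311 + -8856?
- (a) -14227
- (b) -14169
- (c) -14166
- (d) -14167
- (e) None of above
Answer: d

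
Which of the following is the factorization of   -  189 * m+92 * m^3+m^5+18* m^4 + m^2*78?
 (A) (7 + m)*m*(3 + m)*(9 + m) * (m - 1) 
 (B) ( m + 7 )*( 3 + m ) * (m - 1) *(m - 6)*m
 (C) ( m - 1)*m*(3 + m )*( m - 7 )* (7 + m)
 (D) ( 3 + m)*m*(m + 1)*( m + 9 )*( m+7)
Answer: A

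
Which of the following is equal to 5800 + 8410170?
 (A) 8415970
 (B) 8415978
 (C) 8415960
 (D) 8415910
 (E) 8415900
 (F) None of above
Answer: A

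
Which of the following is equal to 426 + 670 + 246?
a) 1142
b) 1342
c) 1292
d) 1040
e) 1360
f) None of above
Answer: b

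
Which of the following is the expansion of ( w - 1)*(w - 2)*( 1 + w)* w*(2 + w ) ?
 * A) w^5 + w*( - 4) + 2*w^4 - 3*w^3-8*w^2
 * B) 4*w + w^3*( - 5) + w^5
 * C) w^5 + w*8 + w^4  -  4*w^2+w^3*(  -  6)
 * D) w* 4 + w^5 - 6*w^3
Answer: B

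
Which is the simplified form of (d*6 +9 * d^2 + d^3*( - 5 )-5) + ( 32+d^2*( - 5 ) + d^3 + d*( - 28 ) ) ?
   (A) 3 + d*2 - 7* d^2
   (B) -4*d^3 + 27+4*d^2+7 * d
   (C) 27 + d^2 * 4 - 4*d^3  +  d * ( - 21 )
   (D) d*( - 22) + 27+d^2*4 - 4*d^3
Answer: D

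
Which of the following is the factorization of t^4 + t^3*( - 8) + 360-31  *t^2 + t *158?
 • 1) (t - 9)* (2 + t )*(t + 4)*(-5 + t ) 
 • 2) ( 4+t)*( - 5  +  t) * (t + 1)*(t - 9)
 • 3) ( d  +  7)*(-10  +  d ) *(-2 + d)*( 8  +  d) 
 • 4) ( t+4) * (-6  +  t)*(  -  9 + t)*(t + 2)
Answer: 1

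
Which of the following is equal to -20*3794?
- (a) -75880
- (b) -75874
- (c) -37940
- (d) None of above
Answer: a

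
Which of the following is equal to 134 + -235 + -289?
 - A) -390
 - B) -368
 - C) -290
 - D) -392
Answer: A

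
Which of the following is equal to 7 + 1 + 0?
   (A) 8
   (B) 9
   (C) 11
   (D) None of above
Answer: A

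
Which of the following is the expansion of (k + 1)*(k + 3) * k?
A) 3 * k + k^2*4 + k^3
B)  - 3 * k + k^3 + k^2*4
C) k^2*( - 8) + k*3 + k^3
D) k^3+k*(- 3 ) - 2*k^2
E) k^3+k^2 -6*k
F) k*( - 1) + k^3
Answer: A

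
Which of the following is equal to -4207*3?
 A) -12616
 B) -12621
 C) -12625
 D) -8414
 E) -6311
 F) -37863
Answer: B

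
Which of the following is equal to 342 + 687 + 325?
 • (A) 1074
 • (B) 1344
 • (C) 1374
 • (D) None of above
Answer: D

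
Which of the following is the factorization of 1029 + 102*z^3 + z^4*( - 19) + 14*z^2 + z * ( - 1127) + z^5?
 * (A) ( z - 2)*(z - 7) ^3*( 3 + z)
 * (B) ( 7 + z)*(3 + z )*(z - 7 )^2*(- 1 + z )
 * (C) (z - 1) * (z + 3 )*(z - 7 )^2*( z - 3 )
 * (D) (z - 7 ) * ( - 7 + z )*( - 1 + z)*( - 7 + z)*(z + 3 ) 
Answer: D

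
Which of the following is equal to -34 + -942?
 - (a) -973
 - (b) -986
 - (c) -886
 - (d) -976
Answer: d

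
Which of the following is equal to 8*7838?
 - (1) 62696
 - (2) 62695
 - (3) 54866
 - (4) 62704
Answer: 4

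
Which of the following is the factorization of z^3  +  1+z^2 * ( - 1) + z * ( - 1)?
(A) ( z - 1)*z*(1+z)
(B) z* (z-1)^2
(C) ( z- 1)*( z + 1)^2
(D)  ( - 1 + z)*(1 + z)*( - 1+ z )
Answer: D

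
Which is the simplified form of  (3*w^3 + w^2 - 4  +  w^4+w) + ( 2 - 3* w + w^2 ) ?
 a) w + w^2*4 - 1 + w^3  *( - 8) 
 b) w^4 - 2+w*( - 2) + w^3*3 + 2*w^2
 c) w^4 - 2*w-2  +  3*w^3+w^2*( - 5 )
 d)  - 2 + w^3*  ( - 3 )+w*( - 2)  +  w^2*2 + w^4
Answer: b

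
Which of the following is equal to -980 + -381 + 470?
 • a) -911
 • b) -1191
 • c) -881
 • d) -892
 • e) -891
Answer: e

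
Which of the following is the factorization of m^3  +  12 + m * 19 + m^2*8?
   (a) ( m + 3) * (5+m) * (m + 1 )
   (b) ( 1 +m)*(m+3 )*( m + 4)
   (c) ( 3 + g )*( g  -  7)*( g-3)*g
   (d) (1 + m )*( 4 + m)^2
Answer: b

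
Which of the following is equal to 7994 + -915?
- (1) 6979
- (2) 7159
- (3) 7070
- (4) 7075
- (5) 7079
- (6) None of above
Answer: 5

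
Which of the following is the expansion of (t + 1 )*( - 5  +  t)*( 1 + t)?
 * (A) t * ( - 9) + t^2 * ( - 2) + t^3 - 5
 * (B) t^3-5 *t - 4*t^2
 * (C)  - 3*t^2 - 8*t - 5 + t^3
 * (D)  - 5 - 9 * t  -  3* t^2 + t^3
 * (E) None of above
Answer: D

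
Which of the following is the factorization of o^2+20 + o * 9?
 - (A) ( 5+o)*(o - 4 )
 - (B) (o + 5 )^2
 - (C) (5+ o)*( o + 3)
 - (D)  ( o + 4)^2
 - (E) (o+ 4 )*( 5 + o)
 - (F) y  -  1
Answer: E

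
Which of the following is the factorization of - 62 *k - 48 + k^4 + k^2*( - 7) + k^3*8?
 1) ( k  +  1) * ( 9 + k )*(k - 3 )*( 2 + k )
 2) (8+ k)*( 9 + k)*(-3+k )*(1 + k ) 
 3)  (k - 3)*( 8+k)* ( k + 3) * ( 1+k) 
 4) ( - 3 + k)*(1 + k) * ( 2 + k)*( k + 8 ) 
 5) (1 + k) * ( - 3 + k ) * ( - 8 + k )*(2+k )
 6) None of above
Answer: 4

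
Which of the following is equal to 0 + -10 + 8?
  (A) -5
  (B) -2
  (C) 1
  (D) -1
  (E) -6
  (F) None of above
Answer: B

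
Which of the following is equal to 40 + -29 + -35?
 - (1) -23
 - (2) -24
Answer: 2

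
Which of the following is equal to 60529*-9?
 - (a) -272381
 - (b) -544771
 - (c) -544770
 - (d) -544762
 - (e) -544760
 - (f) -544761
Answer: f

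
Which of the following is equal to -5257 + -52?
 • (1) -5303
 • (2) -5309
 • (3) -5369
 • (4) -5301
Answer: 2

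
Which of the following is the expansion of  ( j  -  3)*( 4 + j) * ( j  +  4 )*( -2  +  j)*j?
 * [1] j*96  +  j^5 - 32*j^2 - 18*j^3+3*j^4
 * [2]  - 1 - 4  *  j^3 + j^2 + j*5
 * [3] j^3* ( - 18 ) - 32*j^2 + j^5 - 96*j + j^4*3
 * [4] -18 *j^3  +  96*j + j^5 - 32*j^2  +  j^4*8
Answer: 1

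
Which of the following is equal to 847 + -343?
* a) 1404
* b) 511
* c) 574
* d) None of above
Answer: d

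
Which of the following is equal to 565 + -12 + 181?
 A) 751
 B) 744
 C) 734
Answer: C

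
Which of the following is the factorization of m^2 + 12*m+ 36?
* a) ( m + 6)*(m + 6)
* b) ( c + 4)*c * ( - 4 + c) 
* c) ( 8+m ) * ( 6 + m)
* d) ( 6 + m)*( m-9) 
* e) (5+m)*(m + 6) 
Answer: a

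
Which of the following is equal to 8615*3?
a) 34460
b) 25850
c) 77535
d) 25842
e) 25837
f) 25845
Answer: f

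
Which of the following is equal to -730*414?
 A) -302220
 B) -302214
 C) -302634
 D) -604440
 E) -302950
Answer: A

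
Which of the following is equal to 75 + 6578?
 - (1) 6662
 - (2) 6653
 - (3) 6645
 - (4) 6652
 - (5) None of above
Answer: 2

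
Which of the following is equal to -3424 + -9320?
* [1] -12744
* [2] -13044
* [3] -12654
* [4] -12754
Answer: 1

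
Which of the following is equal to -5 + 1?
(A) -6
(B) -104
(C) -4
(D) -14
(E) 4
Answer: C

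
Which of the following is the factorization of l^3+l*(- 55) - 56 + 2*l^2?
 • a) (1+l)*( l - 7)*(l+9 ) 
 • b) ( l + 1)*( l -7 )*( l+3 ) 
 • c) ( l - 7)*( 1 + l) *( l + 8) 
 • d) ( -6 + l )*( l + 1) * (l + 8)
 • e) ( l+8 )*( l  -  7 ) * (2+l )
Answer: c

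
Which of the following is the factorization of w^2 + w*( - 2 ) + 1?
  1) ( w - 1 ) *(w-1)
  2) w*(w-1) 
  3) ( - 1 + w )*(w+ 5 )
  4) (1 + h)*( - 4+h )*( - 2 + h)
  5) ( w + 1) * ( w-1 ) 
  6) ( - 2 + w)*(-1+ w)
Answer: 1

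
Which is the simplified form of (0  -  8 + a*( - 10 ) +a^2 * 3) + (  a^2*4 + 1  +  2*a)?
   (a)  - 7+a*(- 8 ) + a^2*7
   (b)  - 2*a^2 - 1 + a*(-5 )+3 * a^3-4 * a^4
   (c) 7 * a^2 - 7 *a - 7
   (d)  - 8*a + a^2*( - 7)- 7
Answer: a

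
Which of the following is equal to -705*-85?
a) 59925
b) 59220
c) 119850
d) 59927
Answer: a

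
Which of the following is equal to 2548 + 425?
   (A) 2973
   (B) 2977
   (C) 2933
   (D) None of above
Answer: A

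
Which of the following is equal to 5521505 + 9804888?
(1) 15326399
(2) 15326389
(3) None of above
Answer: 3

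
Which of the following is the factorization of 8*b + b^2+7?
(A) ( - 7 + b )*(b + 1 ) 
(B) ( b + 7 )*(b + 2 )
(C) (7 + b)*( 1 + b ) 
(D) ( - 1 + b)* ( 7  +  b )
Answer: C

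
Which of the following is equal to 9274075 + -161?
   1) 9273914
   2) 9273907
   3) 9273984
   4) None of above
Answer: 1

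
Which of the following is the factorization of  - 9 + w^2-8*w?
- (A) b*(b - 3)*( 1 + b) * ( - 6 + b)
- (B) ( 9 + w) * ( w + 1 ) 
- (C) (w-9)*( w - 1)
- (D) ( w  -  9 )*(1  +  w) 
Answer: D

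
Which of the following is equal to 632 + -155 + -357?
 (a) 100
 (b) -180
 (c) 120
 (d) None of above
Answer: c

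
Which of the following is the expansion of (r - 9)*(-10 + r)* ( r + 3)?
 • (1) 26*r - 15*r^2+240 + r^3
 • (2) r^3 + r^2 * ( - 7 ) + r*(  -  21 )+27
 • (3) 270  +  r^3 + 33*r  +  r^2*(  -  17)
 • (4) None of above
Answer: 4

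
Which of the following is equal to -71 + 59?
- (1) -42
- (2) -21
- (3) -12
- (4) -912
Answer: 3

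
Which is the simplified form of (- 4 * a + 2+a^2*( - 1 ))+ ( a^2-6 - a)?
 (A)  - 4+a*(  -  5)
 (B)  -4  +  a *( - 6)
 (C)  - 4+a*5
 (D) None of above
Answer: A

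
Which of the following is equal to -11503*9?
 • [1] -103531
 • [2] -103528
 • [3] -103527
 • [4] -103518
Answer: 3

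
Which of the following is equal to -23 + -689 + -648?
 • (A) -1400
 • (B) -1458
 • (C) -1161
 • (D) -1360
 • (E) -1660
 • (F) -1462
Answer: D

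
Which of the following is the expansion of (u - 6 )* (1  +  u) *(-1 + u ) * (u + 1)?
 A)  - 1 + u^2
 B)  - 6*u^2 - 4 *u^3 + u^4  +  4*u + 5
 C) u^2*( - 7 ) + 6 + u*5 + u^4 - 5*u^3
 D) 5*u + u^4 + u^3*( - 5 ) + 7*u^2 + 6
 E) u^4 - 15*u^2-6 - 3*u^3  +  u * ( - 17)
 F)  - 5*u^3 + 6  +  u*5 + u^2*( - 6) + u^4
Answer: C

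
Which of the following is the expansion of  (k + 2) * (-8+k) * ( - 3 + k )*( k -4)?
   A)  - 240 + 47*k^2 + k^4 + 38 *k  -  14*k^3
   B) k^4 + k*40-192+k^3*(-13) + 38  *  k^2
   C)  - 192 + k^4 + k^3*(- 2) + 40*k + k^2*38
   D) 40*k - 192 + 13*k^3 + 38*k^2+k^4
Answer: B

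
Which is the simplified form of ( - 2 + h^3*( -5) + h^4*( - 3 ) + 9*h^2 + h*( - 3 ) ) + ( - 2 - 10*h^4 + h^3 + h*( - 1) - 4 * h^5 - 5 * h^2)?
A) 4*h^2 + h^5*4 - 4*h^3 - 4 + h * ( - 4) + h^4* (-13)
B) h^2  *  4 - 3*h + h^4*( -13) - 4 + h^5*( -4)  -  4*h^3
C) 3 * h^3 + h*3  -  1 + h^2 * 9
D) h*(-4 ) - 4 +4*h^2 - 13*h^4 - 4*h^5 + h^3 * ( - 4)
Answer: D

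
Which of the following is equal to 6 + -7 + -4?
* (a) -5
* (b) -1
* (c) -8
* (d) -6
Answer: a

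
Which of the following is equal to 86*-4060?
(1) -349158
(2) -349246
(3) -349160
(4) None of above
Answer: 3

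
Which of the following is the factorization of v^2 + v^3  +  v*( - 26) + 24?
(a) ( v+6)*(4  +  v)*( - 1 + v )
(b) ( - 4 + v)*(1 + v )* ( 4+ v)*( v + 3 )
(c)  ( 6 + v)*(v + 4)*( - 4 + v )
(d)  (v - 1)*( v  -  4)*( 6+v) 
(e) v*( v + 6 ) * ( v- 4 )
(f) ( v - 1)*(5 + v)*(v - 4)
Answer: d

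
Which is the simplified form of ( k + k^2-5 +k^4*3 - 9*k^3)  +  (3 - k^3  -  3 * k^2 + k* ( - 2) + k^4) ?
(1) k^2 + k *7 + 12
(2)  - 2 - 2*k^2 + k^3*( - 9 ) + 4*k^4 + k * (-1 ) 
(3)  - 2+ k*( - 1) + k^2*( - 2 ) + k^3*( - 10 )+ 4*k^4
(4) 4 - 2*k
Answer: 3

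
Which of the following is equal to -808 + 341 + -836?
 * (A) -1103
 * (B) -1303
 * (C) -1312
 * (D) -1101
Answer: B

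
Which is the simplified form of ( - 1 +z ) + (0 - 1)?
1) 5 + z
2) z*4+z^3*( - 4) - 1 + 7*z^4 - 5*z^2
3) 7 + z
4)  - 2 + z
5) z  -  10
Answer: 4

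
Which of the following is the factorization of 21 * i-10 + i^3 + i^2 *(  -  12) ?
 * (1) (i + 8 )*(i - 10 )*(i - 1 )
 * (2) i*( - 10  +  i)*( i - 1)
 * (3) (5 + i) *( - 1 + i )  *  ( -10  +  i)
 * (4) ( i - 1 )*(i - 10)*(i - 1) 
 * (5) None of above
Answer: 4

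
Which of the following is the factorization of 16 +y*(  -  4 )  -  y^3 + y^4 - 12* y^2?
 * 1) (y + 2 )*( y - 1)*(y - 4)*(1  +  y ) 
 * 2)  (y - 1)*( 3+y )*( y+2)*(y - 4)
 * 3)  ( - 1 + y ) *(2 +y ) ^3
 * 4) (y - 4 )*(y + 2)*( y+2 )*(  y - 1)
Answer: 4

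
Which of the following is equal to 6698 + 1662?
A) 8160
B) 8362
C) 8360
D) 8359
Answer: C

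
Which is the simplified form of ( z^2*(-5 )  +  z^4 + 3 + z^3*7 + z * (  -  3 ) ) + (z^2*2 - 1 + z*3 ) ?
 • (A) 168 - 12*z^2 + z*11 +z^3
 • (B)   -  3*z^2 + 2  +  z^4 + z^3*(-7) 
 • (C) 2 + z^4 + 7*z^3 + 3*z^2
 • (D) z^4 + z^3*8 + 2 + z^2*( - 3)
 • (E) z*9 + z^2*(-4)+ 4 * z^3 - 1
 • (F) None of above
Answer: F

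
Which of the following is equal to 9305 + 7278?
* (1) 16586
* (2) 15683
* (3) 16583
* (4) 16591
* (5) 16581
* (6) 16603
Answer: 3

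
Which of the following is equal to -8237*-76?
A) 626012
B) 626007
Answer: A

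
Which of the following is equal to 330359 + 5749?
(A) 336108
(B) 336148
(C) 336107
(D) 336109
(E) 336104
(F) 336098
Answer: A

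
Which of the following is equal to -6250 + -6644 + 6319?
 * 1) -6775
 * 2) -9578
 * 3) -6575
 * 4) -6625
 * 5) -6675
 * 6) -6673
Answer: 3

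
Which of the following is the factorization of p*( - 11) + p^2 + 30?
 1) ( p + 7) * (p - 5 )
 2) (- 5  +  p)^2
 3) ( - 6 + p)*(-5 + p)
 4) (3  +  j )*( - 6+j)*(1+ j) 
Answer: 3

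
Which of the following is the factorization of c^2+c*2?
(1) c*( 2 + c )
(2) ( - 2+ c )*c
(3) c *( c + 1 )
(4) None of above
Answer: 1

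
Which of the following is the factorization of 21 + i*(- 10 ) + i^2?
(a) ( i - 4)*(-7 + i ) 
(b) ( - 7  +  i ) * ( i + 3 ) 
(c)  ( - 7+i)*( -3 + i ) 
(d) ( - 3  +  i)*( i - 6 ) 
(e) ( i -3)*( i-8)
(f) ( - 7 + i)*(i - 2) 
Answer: c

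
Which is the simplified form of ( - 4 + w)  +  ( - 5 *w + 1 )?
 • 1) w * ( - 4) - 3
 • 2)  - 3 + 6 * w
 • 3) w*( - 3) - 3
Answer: 1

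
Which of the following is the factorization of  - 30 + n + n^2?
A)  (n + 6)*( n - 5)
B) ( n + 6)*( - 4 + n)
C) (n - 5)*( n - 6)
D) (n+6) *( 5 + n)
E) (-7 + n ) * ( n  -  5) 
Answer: A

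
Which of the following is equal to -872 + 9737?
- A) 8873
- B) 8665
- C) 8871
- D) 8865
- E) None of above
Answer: D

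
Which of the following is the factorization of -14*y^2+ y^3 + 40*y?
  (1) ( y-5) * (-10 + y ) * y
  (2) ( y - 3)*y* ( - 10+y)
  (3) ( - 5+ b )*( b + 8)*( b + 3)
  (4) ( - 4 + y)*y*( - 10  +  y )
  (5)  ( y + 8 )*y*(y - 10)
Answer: 4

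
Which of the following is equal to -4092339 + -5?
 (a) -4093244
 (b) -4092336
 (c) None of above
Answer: c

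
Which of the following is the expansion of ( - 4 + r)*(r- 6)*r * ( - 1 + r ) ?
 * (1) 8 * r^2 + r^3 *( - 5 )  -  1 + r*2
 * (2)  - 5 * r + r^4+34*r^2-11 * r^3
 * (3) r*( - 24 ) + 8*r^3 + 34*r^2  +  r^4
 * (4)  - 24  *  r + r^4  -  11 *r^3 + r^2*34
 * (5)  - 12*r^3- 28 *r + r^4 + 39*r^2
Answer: 4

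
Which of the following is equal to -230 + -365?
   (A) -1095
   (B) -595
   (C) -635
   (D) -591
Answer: B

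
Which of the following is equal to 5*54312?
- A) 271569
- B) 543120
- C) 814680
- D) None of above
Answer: D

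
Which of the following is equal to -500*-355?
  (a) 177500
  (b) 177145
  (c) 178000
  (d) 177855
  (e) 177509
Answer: a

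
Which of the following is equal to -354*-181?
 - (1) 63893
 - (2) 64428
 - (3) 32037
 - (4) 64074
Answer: 4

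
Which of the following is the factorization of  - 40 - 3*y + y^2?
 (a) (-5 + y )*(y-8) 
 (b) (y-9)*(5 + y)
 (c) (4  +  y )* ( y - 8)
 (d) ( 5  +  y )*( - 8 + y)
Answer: d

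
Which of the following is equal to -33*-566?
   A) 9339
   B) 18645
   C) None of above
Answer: C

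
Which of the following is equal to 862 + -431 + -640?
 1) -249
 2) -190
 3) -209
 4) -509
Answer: 3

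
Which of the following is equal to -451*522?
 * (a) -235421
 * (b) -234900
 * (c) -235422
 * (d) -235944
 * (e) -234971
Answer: c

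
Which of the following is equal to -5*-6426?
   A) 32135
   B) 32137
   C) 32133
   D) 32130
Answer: D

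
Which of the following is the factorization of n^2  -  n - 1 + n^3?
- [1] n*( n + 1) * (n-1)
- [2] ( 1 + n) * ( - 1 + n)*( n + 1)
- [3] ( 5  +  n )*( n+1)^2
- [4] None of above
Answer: 2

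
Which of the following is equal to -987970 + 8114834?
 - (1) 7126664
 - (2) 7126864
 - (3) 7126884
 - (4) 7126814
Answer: 2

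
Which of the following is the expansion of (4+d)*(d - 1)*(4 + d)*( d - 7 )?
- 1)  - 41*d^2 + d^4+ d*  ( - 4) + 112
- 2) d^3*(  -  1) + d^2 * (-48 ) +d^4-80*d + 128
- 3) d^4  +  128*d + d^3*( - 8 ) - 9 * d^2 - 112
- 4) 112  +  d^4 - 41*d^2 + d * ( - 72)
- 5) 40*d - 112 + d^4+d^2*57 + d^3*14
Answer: 4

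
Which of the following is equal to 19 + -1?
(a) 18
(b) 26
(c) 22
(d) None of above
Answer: a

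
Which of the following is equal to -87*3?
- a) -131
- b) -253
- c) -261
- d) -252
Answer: c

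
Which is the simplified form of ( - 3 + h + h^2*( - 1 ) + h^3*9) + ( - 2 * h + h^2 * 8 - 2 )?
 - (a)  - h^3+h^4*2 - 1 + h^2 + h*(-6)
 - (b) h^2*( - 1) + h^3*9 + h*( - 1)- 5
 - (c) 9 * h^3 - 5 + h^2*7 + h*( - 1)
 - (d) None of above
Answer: c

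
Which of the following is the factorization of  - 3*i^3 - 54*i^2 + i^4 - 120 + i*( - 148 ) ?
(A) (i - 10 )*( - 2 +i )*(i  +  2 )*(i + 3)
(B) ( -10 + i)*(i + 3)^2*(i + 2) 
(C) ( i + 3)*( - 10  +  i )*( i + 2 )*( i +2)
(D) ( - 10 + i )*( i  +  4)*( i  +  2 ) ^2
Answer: C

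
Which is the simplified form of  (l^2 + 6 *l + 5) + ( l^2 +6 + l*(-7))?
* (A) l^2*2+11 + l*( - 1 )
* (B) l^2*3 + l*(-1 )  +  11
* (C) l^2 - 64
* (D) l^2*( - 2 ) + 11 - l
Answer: A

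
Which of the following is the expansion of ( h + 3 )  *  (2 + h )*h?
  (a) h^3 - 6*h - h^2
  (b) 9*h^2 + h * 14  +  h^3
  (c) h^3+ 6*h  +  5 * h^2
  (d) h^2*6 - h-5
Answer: c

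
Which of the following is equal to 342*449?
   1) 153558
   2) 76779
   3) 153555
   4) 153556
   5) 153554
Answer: 1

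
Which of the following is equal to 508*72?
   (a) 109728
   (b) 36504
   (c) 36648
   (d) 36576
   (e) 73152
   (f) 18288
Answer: d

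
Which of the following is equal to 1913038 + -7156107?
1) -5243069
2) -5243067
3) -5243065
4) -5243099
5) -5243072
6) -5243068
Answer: 1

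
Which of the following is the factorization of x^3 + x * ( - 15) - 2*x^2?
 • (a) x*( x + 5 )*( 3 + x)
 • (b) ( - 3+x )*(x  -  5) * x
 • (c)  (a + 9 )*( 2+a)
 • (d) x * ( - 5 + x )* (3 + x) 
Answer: d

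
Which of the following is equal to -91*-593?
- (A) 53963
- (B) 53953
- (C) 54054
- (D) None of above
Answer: A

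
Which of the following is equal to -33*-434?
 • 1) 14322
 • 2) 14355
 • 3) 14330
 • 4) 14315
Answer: 1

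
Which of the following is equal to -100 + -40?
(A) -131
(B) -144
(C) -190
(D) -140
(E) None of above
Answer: D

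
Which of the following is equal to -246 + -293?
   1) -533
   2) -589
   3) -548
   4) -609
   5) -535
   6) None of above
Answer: 6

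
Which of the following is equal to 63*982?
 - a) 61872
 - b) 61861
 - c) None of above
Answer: c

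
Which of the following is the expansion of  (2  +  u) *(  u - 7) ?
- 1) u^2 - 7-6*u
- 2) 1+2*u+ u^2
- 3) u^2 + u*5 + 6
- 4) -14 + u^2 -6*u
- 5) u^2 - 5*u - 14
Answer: 5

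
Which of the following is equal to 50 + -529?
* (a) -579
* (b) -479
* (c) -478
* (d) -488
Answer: b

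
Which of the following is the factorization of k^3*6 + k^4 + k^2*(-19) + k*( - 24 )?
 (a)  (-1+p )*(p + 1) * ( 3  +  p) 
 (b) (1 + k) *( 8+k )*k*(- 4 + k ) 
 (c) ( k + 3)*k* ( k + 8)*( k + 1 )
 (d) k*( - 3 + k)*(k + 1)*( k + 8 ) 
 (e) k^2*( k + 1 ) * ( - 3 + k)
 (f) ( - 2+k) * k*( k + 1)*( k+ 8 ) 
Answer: d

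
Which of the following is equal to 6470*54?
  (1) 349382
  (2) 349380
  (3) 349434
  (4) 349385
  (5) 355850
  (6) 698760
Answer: 2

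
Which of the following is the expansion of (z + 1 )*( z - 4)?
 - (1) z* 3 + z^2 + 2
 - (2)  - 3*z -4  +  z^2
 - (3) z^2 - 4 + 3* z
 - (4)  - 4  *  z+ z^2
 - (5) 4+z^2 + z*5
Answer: 2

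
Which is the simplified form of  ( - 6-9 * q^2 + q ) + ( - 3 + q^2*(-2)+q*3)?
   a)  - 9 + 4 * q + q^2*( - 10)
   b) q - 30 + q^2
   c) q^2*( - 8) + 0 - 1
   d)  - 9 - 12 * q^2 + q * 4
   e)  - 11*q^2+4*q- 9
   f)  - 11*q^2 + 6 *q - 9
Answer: e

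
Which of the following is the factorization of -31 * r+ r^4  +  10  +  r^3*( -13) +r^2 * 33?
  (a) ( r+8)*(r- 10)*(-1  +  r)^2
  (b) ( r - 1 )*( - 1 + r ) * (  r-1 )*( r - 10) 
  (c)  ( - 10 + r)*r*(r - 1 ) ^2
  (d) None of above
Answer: b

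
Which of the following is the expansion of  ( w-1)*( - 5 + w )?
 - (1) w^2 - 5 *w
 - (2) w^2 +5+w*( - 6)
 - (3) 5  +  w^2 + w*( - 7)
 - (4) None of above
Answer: 2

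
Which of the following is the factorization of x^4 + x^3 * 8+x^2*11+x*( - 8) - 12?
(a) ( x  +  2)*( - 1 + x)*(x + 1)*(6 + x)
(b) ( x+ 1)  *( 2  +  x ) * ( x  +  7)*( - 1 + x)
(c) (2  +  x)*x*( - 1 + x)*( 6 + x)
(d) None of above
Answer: a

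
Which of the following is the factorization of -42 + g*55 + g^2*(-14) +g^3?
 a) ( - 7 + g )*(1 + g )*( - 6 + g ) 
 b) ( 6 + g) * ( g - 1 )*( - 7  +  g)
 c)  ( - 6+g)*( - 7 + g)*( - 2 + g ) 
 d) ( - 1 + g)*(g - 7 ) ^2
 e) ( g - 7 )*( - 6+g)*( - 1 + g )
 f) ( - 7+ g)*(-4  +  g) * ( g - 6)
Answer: e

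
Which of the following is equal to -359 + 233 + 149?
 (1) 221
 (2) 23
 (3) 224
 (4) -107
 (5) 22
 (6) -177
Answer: 2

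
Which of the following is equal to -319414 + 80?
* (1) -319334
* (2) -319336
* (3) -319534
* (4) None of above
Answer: 1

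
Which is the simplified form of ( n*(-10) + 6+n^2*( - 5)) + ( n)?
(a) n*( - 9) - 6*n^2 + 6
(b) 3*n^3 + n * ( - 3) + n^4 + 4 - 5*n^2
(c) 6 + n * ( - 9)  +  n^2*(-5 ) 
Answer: c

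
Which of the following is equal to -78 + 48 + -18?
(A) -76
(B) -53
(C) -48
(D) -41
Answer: C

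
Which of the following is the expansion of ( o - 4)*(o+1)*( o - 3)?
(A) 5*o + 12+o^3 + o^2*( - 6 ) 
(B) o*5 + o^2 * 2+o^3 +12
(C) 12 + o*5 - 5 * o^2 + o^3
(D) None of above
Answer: A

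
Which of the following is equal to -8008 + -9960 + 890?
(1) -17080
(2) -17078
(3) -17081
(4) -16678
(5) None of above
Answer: 2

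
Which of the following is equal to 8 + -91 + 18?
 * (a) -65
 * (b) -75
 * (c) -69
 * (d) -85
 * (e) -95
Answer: a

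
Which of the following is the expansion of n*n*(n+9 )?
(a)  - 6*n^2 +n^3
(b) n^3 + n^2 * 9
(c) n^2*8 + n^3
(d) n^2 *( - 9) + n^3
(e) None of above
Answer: b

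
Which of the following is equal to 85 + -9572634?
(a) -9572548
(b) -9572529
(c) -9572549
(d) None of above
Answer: c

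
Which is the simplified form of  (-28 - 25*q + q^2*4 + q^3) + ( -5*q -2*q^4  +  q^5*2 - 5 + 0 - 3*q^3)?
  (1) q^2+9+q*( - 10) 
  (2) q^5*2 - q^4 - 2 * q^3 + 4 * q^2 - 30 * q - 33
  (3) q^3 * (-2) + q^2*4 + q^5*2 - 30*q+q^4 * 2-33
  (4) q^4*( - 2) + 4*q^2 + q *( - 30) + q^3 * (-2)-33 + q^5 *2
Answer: 4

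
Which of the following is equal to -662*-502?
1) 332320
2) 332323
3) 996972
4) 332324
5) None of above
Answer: 4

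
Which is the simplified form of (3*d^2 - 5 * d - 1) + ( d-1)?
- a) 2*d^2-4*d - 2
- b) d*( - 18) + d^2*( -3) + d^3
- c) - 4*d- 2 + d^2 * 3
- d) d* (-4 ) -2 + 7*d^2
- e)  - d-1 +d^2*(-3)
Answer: c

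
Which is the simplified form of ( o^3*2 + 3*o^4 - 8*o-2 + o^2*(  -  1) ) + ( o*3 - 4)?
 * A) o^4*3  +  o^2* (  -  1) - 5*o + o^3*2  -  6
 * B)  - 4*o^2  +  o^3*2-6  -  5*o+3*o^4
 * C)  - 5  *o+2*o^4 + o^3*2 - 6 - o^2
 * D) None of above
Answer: A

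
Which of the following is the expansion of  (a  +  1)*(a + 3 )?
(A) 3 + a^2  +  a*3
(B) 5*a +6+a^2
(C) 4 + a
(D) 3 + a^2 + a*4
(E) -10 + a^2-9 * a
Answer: D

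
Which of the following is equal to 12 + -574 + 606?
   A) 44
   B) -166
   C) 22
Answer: A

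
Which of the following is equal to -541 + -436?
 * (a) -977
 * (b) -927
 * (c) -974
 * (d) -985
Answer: a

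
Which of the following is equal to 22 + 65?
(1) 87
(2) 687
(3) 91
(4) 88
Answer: 1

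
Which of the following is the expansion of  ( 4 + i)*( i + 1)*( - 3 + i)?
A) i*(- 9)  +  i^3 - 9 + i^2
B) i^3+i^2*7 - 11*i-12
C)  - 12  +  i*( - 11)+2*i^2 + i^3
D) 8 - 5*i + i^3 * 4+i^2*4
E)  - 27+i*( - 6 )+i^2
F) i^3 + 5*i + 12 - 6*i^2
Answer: C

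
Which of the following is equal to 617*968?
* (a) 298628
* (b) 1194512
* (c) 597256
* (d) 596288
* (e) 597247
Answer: c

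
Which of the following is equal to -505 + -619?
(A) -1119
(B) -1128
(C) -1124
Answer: C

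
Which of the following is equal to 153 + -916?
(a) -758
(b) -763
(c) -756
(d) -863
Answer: b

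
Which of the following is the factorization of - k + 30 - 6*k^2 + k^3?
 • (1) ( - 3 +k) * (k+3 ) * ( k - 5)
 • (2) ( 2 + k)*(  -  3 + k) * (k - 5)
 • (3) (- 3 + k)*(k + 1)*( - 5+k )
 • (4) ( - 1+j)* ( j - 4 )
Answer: 2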